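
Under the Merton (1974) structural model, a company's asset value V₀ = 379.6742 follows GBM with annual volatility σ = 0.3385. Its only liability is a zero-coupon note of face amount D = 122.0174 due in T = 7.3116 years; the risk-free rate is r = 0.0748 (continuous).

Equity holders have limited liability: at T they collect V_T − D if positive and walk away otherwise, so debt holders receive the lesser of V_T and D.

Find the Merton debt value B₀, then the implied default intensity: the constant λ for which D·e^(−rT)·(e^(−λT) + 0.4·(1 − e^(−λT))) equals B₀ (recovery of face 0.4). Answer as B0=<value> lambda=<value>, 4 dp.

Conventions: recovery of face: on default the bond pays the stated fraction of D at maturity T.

B0=68.8213 lambda=0.0059

With assets at 379.6742 and a single debt payment of 122.0174 at 7.3116 years:
d₁ = [ln(V₀/D) + (r + σ²/2)T] / (σ√T)
   = [ln(379.6742/122.0174) + (0.0748 + 0.5·0.3385²)·7.3116] / (0.3385·√7.3116)
   = [1.135150 + 0.965797] / 0.915303 = 2.295357
d₂ = d₁ − σ√T = 2.295357 − 0.915303 = 1.380054
N(d₁) = 0.989144,  N(d₂) = 0.916215,  e^(−rT) = 0.578737
E₀ = V₀·N(d₁) − D·e^(−rT)·N(d₂)
   = 379.6742·0.989144 − 122.0174·0.578737·0.916215 = 310.852941
B₀ = V₀ − E₀ = 379.6742 − 310.852941 = 68.821259
e^(−λT) = (B₀·e^(rT)/D − 0.4)/(1 − 0.4) = (68.8213·1.727902/122.0174 − 0.4)/0.6 = 0.95764305
λ = −ln(0.95764305)/7.3116 = 0.005919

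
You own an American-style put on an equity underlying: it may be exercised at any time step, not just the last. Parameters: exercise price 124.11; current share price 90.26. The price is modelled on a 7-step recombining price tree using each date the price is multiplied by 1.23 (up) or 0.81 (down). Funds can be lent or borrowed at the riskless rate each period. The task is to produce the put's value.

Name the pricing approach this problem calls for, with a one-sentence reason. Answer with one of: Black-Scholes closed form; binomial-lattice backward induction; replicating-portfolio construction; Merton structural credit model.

framework: binomial-lattice backward induction

Key observation: with exercise allowed before expiry on a discrete up/down model (7 steps from spot 90.26), the strike-124.11 put's value must be rolled back through the tree testing early exercise at each node.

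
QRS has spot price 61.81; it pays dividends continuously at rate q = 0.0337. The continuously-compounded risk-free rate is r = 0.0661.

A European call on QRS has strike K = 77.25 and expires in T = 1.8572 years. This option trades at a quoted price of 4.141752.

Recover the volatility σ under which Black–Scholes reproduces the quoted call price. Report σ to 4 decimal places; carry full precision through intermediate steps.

At σ = 0.2427 the Black–Scholes value reproduces the quote:
σ√T = 0.2427·√1.8572 = 0.330749
d₁ = (ln(S/K) + (r−q+σ²/2)T) / (σ√T) = (ln(61.81/77.25) + (0.0661−0.0337+0.2427²/2)·1.8572) / 0.330749 = (-0.222982 + 0.114871) / 0.330749 = -0.326866
d₂ = d₁ − σ√T = -0.326866 − 0.330749 = -0.657616
e^{−rT} = 0.884475
e^{−qT} = 0.939331
N(d₁) = 0.371884,  N(d₂) = 0.255393
V = S·e^{−qT}·N(d₁) − K·e^{−rT}·N(d₂) = 21.591624 − 17.449872 = 4.141752 (equal to the quote); since ∂V/∂σ > 0 for all σ, the implied volatility is unique

sigma = 0.2427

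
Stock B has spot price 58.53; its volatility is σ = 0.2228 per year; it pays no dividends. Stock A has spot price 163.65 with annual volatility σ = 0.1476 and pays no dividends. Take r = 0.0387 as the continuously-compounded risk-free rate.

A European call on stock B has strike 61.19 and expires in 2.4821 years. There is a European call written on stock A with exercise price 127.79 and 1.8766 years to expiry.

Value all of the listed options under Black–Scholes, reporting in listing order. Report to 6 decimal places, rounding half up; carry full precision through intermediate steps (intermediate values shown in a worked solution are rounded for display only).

price(stock B call K=61.19) = 9.506250
price(stock A call K=127.79) = 45.492081

[stock B call K=61.19]
σ√T = 0.2228·√2.4821 = 0.351014
d₁ = (ln(S/K) + (r+σ²/2)T) / (σ√T) = (ln(58.53/61.19) + (0.0387+0.2228²/2)·2.4821) / 0.351014 = (-0.044444 + 0.157663) / 0.351014 = 0.322547
d₂ = d₁ − σ√T = 0.322547 − 0.351014 = -0.028468
e^{−rT} = 0.908412
N(d₁) = 0.626481,  N(d₂) = 0.488645
price = S·N(d₁) − K·e^{−rT}·N(d₂) = 36.667913 − 27.161664 = 9.506250
[stock A call K=127.79]
σ√T = 0.1476·√1.8766 = 0.202196
d₁ = (ln(S/K) + (r+σ²/2)T) / (σ√T) = (ln(163.65/127.79) + (0.0387+0.1476²/2)·1.8766) / 0.202196 = (0.247342 + 0.093066) / 0.202196 = 1.683554
d₂ = d₁ − σ√T = 1.683554 − 0.202196 = 1.481359
e^{−rT} = 0.929950
N(d₁) = 0.953866,  N(d₂) = 0.930744
price = S·N(d₁) − K·e^{−rT}·N(d₂) = 156.100187 − 110.608106 = 45.492081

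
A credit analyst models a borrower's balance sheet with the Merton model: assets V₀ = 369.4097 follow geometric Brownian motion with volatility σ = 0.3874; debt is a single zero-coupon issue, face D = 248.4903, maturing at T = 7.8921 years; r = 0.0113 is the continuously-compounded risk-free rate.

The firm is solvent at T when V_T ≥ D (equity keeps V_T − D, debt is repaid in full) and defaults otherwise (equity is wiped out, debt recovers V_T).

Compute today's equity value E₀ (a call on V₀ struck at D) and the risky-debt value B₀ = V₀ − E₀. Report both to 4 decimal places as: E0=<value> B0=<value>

With assets at 369.4097 and a single debt payment of 248.4903 at 7.8921 years:
d₁ = [ln(V₀/D) + (r + σ²/2)T] / (σ√T)
   = [ln(369.4097/248.4903) + (0.0113 + 0.5·0.3874²)·7.8921] / (0.3874·√7.8921)
   = [0.396503 + 0.681399] / 1.088318 = 0.990429
d₂ = d₁ − σ√T = 0.990429 − 1.088318 = -0.097890
N(d₁) = 0.839018,  N(d₂) = 0.461010,  e^(−rT) = 0.914680
E₀ = V₀·N(d₁) − D·e^(−rT)·N(d₂)
   = 369.4097·0.839018 − 248.4903·0.914680·0.461010 = 205.158692
B₀ = V₀ − E₀ = 369.4097 − 205.158692 = 164.251008

E0=205.1587 B0=164.2510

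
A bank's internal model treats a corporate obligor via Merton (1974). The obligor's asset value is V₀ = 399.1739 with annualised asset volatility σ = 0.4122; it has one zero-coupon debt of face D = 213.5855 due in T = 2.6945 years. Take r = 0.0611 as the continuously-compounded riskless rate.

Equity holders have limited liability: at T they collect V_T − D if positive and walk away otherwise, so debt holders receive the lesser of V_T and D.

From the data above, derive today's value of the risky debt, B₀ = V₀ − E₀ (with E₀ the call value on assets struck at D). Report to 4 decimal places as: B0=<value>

B0=170.6659

Equity is a call on the firm's assets struck at D = 213.5855:
d₁ = [ln(V₀/D) + (r + σ²/2)T] / (σ√T)
   = [ln(399.1739/213.5855) + (0.0611 + 0.5·0.4122²)·2.6945] / (0.4122·√2.6945)
   = [0.625360 + 0.393544] / 0.676624 = 1.505865
d₂ = d₁ − σ√T = 1.505865 − 0.676624 = 0.829241
N(d₁) = 0.933949,  N(d₂) = 0.796516,  e^(−rT) = 0.848204
E₀ = V₀·N(d₁) − D·e^(−rT)·N(d₂)
   = 399.1739·0.933949 − 213.5855·0.848204·0.796516 = 228.507970
B₀ = V₀ − E₀ = 399.1739 − 228.507970 = 170.665930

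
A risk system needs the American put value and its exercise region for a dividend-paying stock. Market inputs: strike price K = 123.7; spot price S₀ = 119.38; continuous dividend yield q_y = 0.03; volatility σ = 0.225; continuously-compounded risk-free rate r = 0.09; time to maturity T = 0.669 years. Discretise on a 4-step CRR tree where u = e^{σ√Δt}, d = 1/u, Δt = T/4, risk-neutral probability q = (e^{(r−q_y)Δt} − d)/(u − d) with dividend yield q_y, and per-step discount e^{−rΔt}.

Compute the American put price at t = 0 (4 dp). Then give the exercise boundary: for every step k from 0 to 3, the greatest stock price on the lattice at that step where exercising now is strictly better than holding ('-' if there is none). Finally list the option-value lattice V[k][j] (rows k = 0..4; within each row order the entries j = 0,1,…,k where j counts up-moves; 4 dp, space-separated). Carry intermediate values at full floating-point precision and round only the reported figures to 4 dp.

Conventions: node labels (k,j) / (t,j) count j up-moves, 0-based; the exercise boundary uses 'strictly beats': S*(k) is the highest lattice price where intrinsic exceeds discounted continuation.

price = 9.2473
boundary = - - 99.3132 108.8853
tree:
9.2473
15.3749 4.1150
24.3868 7.8773 0.9192
33.1174 14.8147 1.9927 0.0000
41.0805 24.3868 4.3200 0.0000 0.0000

Δt=0.16725, u=1.09638, d=0.91209, q=0.53174, disc=e^(-rΔt)=0.98506
k=4 terminal: V=max(K-S,0) → 41.0805 24.3868 4.3200 0.0000 0.0000
k=3: j=0 S=90.5826 intr=33.1174 cont=31.7227 V=33.1174[EX]; j=1 S=108.8853 intr=14.8147 cont=13.5116 V=14.8147[EX]; j=2 S=130.8862 intr=0.0000 cont=1.9927 V=1.9927[hold]; j=3 S=157.3325 intr=0.0000 cont=0.0000 V=0.0000[hold]  S*(3)=108.8853
k=2: j=0 S=99.3132 intr=24.3868 cont=23.0358 V=24.3868[EX]; j=1 S=119.3800 intr=4.3200 cont=7.8773 V=7.8773[hold]; j=2 S=143.5014 intr=0.0000 cont=0.9192 V=0.9192[hold]  S*(2)=99.3132
k=1: j=0 S=108.8853 intr=14.8147 cont=15.3749 V=15.3749[hold]; j=1 S=130.8862 intr=0.0000 cont=4.1150 V=4.1150[hold]  S*(1)=-
k=0: j=0 S=119.3800 intr=4.3200 cont=9.2473 V=9.2473[hold]  S*(0)=-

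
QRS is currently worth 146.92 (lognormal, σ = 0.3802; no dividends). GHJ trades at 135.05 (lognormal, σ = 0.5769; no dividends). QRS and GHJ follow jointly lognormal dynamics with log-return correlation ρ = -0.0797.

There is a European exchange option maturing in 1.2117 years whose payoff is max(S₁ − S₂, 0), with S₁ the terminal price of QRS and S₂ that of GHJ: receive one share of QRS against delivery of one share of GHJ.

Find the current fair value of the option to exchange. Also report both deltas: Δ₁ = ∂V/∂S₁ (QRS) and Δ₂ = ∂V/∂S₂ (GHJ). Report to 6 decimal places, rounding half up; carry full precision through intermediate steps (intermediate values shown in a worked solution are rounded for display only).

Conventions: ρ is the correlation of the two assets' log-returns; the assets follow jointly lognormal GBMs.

σ_eff = √(σ₁² + σ₂² − 2ρσ₁σ₂) = √(0.3802² + 0.5769² − 2·-0.0797·0.3802·0.5769) = 0.715771
d₁ = (ln(S₁/S₂) + (q₂ − q₁ + σ_eff²/2)T) / (σ_eff√T) = (ln(146.92/135.05) + (0.0 − 0.0 + 0.256164)·1.2117) / 0.787901 = 0.500871
d₂ = d₁ − σ_eff√T = 0.500871 − 0.787901 = -0.287029
N(d₁) = 0.691769,  N(d₂) = 0.387045
V = S₁·e^{−q₁T}·N(d₁) − S₂·e^{−q₂T}·N(d₂) = 101.634731 − 52.270410 = 49.364321
Key observation: r never enters — measured in units of GHJ, the claim is a call on S₁/S₂ struck at 1, so only the dividend yields and σ_eff matter.
Δ₁ = e^{−q₁T}·N(d₁) = 0.691769;  Δ₂ = −e^{−q₂T}·N(d₂) = -0.387045

exchange price = 49.364321
Δ1 = 0.691769
Δ2 = -0.387045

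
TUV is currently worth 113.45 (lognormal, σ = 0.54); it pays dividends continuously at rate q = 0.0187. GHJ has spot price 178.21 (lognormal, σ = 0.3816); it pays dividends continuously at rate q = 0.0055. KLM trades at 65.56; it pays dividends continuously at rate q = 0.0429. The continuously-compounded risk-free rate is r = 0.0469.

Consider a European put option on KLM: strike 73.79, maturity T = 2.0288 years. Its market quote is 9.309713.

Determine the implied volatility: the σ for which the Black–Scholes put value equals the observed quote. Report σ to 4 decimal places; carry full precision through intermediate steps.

At σ = 0.1404 the Black–Scholes value reproduces the quote:
σ√T = 0.1404·√2.0288 = 0.199980
d₁ = (ln(S/K) + (r−q+σ²/2)T) / (σ√T) = (ln(65.56/73.79) + (0.0469−0.0429+0.1404²/2)·2.0288) / 0.199980 = (-0.118257 + 0.028111) / 0.199980 = -0.450776
d₂ = d₁ − σ√T = -0.450776 − 0.199980 = -0.650756
e^{−rT} = 0.909236
e^{−qT} = 0.916645
N(−d₁) = 0.673925,  N(−d₂) = 0.742398
V = K·e^{−rT}·N(−d₂) − S·e^{−qT}·N(−d₁) = 49.809355 − 40.499642 = 9.309713 (matching the quote); vega is positive throughout, so no other σ reproduces this price

sigma = 0.1404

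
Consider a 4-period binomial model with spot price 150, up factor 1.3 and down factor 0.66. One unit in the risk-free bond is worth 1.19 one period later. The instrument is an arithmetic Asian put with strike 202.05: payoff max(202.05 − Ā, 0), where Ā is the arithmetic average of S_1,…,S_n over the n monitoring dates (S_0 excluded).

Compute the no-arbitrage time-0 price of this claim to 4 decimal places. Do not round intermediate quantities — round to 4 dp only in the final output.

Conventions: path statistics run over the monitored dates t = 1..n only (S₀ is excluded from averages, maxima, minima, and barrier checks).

price = 8.9458

Set p* = 0.8281 (from d < R < u); the path-dependent value is the discounted p*-expectation over all price paths.
Enumerate all 2^4 = 16 price paths (U = up ×1.3, D = down ×0.66); each path with k up-moves has probability p*^k·(1−p*)^(4−k).
DDDD: Ā=58.9816, payoff=143.0684, prob=0.000873
UDDD: Ā=116.1759, payoff=85.8741, prob=0.004205
DUDD: Ā=92.1759, payoff=109.8741, prob=0.004205
UUDD: Ā=181.5587, payoff=20.4914, prob=0.020259
DDUD: Ā=76.3359, payoff=125.7141, prob=0.004205
UDUD: Ā=150.3587, payoff=51.6913, prob=0.020259
DUUD: Ā=126.3586, payoff=75.6913, prob=0.020259
UUUD: Ā=248.8882, payoff=0.0000, prob=0.097611
DDDU: Ā=65.8815, payoff=136.1685, prob=0.004205
UDDU: Ā=129.7666, payoff=72.2833, prob=0.020259
DUDU: Ā=105.7666, payoff=96.2833, prob=0.020259
UUDU: Ā=208.3282, payoff=0.0000, prob=0.097611
DDUU: Ā=89.9266, payoff=112.1234, prob=0.020259
UDUU: Ā=177.1283, payoff=24.9217, prob=0.097611
DUUU: Ā=153.1283, payoff=48.9218, prob=0.097611
UUUU: Ā=301.6162, payoff=0.0000, prob=0.470309
Price = Σ prob·payoff / R^4 = 17.939276 / 2.005339 = 8.9458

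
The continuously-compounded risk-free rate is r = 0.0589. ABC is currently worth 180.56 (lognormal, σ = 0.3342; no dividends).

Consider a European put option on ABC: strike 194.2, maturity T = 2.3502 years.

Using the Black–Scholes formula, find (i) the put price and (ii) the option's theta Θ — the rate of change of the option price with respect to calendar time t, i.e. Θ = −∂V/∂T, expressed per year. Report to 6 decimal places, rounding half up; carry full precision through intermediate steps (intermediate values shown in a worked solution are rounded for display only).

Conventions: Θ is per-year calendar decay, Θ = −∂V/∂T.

price = 29.897313
Θ = -1.805343

σ√T = 0.3342·√2.3502 = 0.512341
d₁ = (ln(S/K) + (r+σ²/2)T) / (σ√T) = (ln(180.56/194.2) + (0.0589+0.3342²/2)·2.3502) / 0.512341 = (-0.072825 + 0.269673) / 0.512341 = 0.384213
d₂ = d₁ − σ√T = 0.384213 − 0.512341 = -0.128128
e^{−rT} = 0.870727
N(−d₁) = 0.350410,  N(−d₂) = 0.550976
Put price V = K·e^{−rT}·N(−d₂) − S·N(−d₁) = 93.167409 − 63.270096 = 29.897313
φ(d₁) = (1/√(2π))·e^{−d₁²/2} = 0.370557
Θ = −S·φ(d₁)·σ/(2√T) + r·K·e^{−rT}·N(−d₂) = −7.292904 + 5.487560 = -1.805343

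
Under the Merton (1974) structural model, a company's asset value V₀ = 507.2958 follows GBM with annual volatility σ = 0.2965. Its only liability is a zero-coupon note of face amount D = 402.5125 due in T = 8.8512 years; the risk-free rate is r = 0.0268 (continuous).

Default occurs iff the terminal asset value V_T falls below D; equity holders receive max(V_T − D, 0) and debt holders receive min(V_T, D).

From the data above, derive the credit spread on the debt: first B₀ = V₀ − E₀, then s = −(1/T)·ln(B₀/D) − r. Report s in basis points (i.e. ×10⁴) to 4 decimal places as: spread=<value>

Work the structural quantities from V₀ = 507.2958 against face 402.5125:
d₁ = [ln(V₀/D) + (r + σ²/2)T] / (σ√T)
   = [ln(507.2958/402.5125) + (0.0268 + 0.5·0.2965²)·8.8512] / (0.2965·√8.8512)
   = [0.231368 + 0.626277] / 0.882116 = 0.972258
d₂ = d₁ − σ√T = 0.972258 − 0.882116 = 0.090142
N(d₁) = 0.834539,  N(d₂) = 0.535913,  e^(−rT) = 0.788824
E₀ = V₀·N(d₁) − D·e^(−rT)·N(d₂)
   = 507.2958·0.834539 − 402.5125·0.788824·0.535913 = 253.199622
B₀ = V₀ − E₀ = 507.2958 − 253.199622 = 254.096178
spread = −(1/T)·ln(B₀/D) − r = −(1/8.8512)·ln(254.096178/402.5125) − 0.0268 = 0.02517186
in basis points: 0.02517186 × 10⁴ = 251.7186 bp

spread=251.7186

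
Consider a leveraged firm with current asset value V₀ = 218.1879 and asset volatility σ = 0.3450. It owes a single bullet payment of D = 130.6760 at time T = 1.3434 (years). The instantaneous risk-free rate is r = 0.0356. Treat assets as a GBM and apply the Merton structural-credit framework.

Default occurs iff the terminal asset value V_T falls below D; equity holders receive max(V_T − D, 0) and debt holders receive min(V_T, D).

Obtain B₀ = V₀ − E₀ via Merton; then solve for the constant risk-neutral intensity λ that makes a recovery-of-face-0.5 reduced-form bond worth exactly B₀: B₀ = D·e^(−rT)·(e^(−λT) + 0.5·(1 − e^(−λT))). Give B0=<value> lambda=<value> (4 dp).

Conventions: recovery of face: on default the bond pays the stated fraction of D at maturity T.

B0=122.1985 lambda=0.0289

Work the structural quantities from V₀ = 218.1879 against face 130.6760:
d₁ = [ln(V₀/D) + (r + σ²/2)T] / (σ√T)
   = [ln(218.1879/130.6760) + (0.0356 + 0.5·0.3450²)·1.3434] / (0.3450·√1.3434)
   = [0.512636 + 0.127774] / 0.399873 = 1.601534
d₂ = d₁ − σ√T = 1.601534 − 0.399873 = 1.201661
N(d₁) = 0.945371,  N(d₂) = 0.885253,  e^(−rT) = 0.953301
E₀ = V₀·N(d₁) − D·e^(−rT)·N(d₂)
   = 218.1879·0.945371 − 130.6760·0.953301·0.885253 = 95.989418
B₀ = V₀ − E₀ = 218.1879 − 95.989418 = 122.198482
e^(−λT) = (B₀·e^(rT)/D − 0.5)/(1 − 0.5) = (122.1985·1.048987/130.6760 − 0.5)/0.5 = 0.96186983
λ = −ln(0.96186983)/1.3434 = 0.028939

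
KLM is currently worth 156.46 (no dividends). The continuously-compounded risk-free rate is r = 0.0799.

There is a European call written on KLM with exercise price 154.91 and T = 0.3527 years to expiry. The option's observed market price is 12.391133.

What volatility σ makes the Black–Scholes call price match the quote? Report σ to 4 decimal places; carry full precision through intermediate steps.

sigma = 0.2523

At σ = 0.2523 the Black–Scholes value reproduces the quote:
σ√T = 0.2523·√0.3527 = 0.149837
d₁ = (ln(S/K) + (r+σ²/2)T) / (σ√T) = (ln(156.46/154.91) + (0.0799+0.2523²/2)·0.3527) / 0.149837 = (0.009956 + 0.039406) / 0.149837 = 0.329440
d₂ = d₁ − σ√T = 0.329440 − 0.149837 = 0.179603
e^{−rT} = 0.972213
N(d₁) = 0.629088,  N(d₂) = 0.571268
V = S·N(d₁) − K·e^{−rT}·N(d₂) = 98.427183 − 86.036050 = 12.391133 (the quoted price), and the Black–Scholes price is strictly increasing in σ, so σ is unique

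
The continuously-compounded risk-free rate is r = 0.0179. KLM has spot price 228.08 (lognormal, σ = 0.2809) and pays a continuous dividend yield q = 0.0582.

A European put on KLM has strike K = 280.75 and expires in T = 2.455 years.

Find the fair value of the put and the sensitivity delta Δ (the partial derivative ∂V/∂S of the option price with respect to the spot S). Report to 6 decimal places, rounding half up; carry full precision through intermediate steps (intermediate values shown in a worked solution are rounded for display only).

price = 85.340566
Δ = -0.592276

σ√T = 0.2809·√2.455 = 0.440126
d₁ = (ln(S/K) + (r−q+σ²/2)T) / (σ√T) = (ln(228.08/280.75) + (0.0179−0.0582+0.2809²/2)·2.455) / 0.440126 = (-0.207768 − 0.002081) / 0.440126 = -0.476792
d₂ = d₁ − σ√T = -0.476792 − 0.440126 = -0.916919
e^{−rT} = 0.957007
e^{−qT} = 0.866857
N(−d₁) = 0.683245,  N(−d₂) = 0.820407
Put price V = K·e^{−rT}·N(−d₂) − S·e^{−qT}·N(−d₁) = 220.426855 − 135.086289 = 85.340566
Δ = −e^{−qT}·N(−d₁) = -0.592276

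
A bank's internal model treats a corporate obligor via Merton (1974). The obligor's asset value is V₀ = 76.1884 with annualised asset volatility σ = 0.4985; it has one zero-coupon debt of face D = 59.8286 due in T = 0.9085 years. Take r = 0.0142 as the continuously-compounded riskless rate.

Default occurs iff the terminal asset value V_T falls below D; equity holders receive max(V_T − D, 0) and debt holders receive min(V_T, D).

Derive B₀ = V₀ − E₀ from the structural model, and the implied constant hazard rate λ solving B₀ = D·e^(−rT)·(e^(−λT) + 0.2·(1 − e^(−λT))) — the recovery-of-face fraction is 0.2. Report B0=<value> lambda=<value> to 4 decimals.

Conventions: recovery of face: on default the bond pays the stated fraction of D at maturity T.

B0=53.1898 lambda=0.1461

Equity is a call on the firm's assets struck at D = 59.8286:
d₁ = [ln(V₀/D) + (r + σ²/2)T] / (σ√T)
   = [ln(76.1884/59.8286) + (0.0142 + 0.5·0.4985²)·0.9085] / (0.4985·√0.9085)
   = [0.241725 + 0.125783] / 0.475147 = 0.773463
d₂ = d₁ − σ√T = 0.773463 − 0.475147 = 0.298316
N(d₁) = 0.780376,  N(d₂) = 0.617269,  e^(−rT) = 0.987182
E₀ = V₀·N(d₁) − D·e^(−rT)·N(d₂)
   = 76.1884·0.780376 − 59.8286·0.987182·0.617269 = 22.998601
B₀ = V₀ − E₀ = 76.1884 − 22.998601 = 53.189799
e^(−λT) = (B₀·e^(rT)/D − 0.2)/(1 − 0.2) = (53.1898·1.012984/59.8286 − 0.2)/0.8 = 0.87572480
λ = −ln(0.87572480)/0.9085 = 0.146069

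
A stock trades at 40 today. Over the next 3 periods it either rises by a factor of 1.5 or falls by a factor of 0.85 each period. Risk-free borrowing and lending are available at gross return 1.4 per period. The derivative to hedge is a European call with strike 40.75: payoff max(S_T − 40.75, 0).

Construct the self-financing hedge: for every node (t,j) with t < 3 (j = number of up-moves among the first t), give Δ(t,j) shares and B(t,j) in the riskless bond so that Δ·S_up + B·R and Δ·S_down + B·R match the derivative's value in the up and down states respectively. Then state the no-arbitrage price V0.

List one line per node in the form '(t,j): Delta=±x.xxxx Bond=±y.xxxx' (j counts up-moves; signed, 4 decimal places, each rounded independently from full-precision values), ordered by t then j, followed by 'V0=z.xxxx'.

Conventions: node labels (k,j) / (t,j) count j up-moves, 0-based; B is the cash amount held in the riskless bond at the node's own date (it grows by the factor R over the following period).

(0,0): Delta=0.9925 Bond=-14.5284
(1,0): Delta=0.9195 Bond=-17.8591
(1,1): Delta=1.0000 Bond=-20.7908
(2,0): Delta=0.1384 Bond=-2.4286
(2,1): Delta=1.0000 Bond=-29.1071
(2,2): Delta=1.0000 Bond=-29.1071
V0=25.1709

No-arbitrage ⇒ martingale measure with p* = (R−d)/(u−d) = 0.8462.
At maturity the claim pays: V(3,0)=0.0000, V(3,1)=2.6000, V(3,2)=35.7500, V(3,3)=94.2500
(2,0): S=28.9000. Δ = (V_up−V_dn)/(S_up−S_dn) = (2.6000−0.0000)/(43.3500−24.5650) = 0.1384. V = [p*·2.6000 + (1−p*)·0.0000]/1.4 = 1.5714. B = V − Δ·S = -2.4286.
(2,1): S=51.0000. Δ = (V_up−V_dn)/(S_up−S_dn) = (35.7500−2.6000)/(76.5000−43.3500) = 1.0000. V = [p*·35.7500 + (1−p*)·2.6000]/1.4 = 21.8929. B = V − Δ·S = -29.1071.
(2,2): S=90.0000. Δ = (V_up−V_dn)/(S_up−S_dn) = (94.2500−35.7500)/(135.0000−76.5000) = 1.0000. V = [p*·94.2500 + (1−p*)·35.7500]/1.4 = 60.8929. B = V − Δ·S = -29.1071.
(1,0): S=34.0000. Δ = (V_up−V_dn)/(S_up−S_dn) = (21.8929−1.5714)/(51.0000−28.9000) = 0.9195. V = [p*·21.8929 + (1−p*)·1.5714]/1.4 = 13.4046. B = V − Δ·S = -17.8591.
(1,1): S=60.0000. Δ = (V_up−V_dn)/(S_up−S_dn) = (60.8929−21.8929)/(90.0000−51.0000) = 1.0000. V = [p*·60.8929 + (1−p*)·21.8929]/1.4 = 39.2092. B = V − Δ·S = -20.7908.
(0,0): S=40.0000. Δ = (V_up−V_dn)/(S_up−S_dn) = (39.2092−13.4046)/(60.0000−34.0000) = 0.9925. V = [p*·39.2092 + (1−p*)·13.4046]/1.4 = 25.1709. B = V − Δ·S = -14.5284.
Sanity check at the root: Δ(0,0)·S0 + B(0,0) reproduces V0 = 25.1709.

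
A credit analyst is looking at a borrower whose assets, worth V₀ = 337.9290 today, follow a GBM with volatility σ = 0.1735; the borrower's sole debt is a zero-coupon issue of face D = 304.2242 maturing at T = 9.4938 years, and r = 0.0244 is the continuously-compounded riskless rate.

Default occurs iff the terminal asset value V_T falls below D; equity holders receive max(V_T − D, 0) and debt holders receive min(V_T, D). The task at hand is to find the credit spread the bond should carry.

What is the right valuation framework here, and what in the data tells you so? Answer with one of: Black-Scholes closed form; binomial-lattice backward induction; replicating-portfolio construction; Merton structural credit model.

Key observation: a levered firm with one bullet debt due at 9.4938 years is the canonical structural-credit setup: equity is a call on the firm's assets struck at the face value.

framework: Merton structural credit model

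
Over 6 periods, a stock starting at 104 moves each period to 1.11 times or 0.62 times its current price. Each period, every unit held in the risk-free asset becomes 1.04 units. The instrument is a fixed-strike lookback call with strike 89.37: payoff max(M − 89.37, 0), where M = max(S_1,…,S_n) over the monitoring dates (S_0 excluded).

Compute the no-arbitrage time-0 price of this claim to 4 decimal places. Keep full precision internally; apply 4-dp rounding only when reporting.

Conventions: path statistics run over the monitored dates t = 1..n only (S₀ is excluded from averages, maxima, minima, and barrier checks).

price = 52.1960

Risk-neutral up-probability p* = (R−d)/(u−d) = (1.04−0.62)/(1.11−0.62) = 0.8571; the claim prices as the p*-weighted sum of path payoffs discounted by R^6.
Enumerate all 2^6 = 64 price paths (U = up ×1.11, D = down ×0.62); each path with k up-moves has probability p*^k·(1−p*)^(6−k).
DDDDDD: M=64.4800, payoff=0.0000, prob=0.000008
UDDDDD: M=115.4400, payoff=26.0700, prob=0.000051
DUDDDD: M=71.5728, payoff=0.0000, prob=0.000051
UUDDDD: M=128.1384, payoff=38.7684, prob=0.000306
DDUDDD: M=64.4800, payoff=0.0000, prob=0.000051
UDUDDD: M=115.4400, payoff=26.0700, prob=0.000306
DUUDDD: M=79.4458, payoff=0.0000, prob=0.000306
UUUDDD: M=142.2336, payoff=52.8636, prob=0.001836
DDDUDD: M=64.4800, payoff=0.0000, prob=0.000051
UDDUDD: M=115.4400, payoff=26.0700, prob=0.000306
DUDUDD: M=71.5728, payoff=0.0000, prob=0.000306
UUDUDD: M=128.1384, payoff=38.7684, prob=0.001836
DDUUDD: M=64.4800, payoff=0.0000, prob=0.000306
UDUUDD: M=115.4400, payoff=26.0700, prob=0.001836
DUUUDD: M=88.1848, payoff=0.0000, prob=0.001836
UUUUDD: M=157.8793, payoff=68.5093, prob=0.011016
DDDDUD: M=64.4800, payoff=0.0000, prob=0.000051
UDDDUD: M=115.4400, payoff=26.0700, prob=0.000306
DUDDUD: M=71.5728, payoff=0.0000, prob=0.000306
UUDDUD: M=128.1384, payoff=38.7684, prob=0.001836
DDUDUD: M=64.4800, payoff=0.0000, prob=0.000306
UDUDUD: M=115.4400, payoff=26.0700, prob=0.001836
DUUDUD: M=79.4458, payoff=0.0000, prob=0.001836
UUUDUD: M=142.2336, payoff=52.8636, prob=0.011016
DDDUUD: M=64.4800, payoff=0.0000, prob=0.000306
UDDUUD: M=115.4400, payoff=26.0700, prob=0.001836
DUDUUD: M=71.5728, payoff=0.0000, prob=0.001836
UUDUUD: M=128.1384, payoff=38.7684, prob=0.011016
DDUUUD: M=64.4800, payoff=0.0000, prob=0.001836
UDUUUD: M=115.4400, payoff=26.0700, prob=0.011016
DUUUUD: M=97.8852, payoff=8.5152, prob=0.011016
UUUUUD: M=175.2460, payoff=85.8760, prob=0.066095
DDDDDU: M=64.4800, payoff=0.0000, prob=0.000051
UDDDDU: M=115.4400, payoff=26.0700, prob=0.000306
DUDDDU: M=71.5728, payoff=0.0000, prob=0.000306
UUDDDU: M=128.1384, payoff=38.7684, prob=0.001836
DDUDDU: M=64.4800, payoff=0.0000, prob=0.000306
UDUDDU: M=115.4400, payoff=26.0700, prob=0.001836
DUUDDU: M=79.4458, payoff=0.0000, prob=0.001836
UUUDDU: M=142.2336, payoff=52.8636, prob=0.011016
DDDUDU: M=64.4800, payoff=0.0000, prob=0.000306
UDDUDU: M=115.4400, payoff=26.0700, prob=0.001836
DUDUDU: M=71.5728, payoff=0.0000, prob=0.001836
UUDUDU: M=128.1384, payoff=38.7684, prob=0.011016
DDUUDU: M=64.4800, payoff=0.0000, prob=0.001836
UDUUDU: M=115.4400, payoff=26.0700, prob=0.011016
DUUUDU: M=88.1848, payoff=0.0000, prob=0.011016
UUUUDU: M=157.8793, payoff=68.5093, prob=0.066095
DDDDUU: M=64.4800, payoff=0.0000, prob=0.000306
UDDDUU: M=115.4400, payoff=26.0700, prob=0.001836
DUDDUU: M=71.5728, payoff=0.0000, prob=0.001836
UUDDUU: M=128.1384, payoff=38.7684, prob=0.011016
DDUDUU: M=64.4800, payoff=0.0000, prob=0.001836
UDUDUU: M=115.4400, payoff=26.0700, prob=0.011016
DUUDUU: M=79.4458, payoff=0.0000, prob=0.011016
UUUDUU: M=142.2336, payoff=52.8636, prob=0.066095
DDDUUU: M=64.4800, payoff=0.0000, prob=0.001836
UDDUUU: M=115.4400, payoff=26.0700, prob=0.011016
DUDUUU: M=71.5728, payoff=0.0000, prob=0.011016
UUDUUU: M=128.1384, payoff=38.7684, prob=0.066095
DDUUUU: M=64.4800, payoff=0.0000, prob=0.011016
UDUUUU: M=115.4400, payoff=26.0700, prob=0.066095
DUUUUU: M=108.6525, payoff=19.2825, prob=0.066095
UUUUUU: M=194.5231, payoff=105.1531, prob=0.396569
Price = Σ prob·payoff / R^6 = 66.044543 / 1.265319 = 52.1960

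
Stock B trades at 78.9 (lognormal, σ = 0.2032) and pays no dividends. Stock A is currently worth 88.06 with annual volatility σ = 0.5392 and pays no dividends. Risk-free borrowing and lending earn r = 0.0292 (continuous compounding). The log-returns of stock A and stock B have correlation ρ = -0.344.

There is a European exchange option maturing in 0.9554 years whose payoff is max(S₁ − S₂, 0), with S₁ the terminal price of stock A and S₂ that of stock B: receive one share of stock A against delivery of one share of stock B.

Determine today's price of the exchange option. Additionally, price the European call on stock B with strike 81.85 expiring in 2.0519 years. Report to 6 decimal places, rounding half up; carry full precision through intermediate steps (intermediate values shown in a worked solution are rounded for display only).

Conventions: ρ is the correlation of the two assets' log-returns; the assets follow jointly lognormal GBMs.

exchange price = 25.331230
price(stock B call K=81.85) = 9.958505

σ_eff = √(σ₁² + σ₂² − 2ρσ₁σ₂) = √(0.5392² + 0.2032² − 2·-0.344·0.5392·0.2032) = 0.638285
d₁ = (ln(S₁/S₂) + (q₂ − q₁ + σ_eff²/2)T) / (σ_eff√T) = (ln(88.06/78.9) + (0.0 − 0.0 + 0.203704)·0.9554) / 0.623889 = 0.487997
d₂ = d₁ − σ_eff√T = 0.487997 − 0.623889 = -0.135892
N(d₁) = 0.687224,  N(d₂) = 0.445953
V = S₁·e^{−q₁T}·N(d₁) − S₂·e^{−q₂T}·N(d₂) = 60.516945 − 35.185715 = 25.331230
[vanilla: stock B call K=81.85]
σ√T = 0.2032·√2.0519 = 0.291073
d₁ = (ln(S/K) + (r+σ²/2)T) / (σ√T) = (ln(78.9/81.85) + (0.0292+0.2032²/2)·2.0519) / 0.291073 = (-0.036707 + 0.102277) / 0.291073 = 0.225270
d₂ = d₁ − σ√T = 0.225270 − 0.291073 = -0.065802
e^{−rT} = 0.941844
N(d₁) = 0.589116,  N(d₂) = 0.473768
price = S·N(d₁) − K·e^{−rT}·N(d₂) = 46.481217 − 36.522713 = 9.958505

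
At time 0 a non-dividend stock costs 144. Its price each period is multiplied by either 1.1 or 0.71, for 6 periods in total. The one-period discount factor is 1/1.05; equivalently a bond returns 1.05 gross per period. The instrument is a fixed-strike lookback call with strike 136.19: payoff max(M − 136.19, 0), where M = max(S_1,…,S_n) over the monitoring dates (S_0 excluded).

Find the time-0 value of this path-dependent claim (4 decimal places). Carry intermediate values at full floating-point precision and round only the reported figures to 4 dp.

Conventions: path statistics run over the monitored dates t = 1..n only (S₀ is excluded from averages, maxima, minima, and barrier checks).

price = 57.5977

Risk-neutral up-probability p* = (R−d)/(u−d) = (1.05−0.71)/(1.1−0.71) = 0.8718; the claim prices as the p*-weighted sum of path payoffs discounted by R^6.
Enumerate all 2^6 = 64 price paths (U = up ×1.1, D = down ×0.71); each path with k up-moves has probability p*^k·(1−p*)^(6−k).
DDDDDD: M=102.2400, payoff=0.0000, prob=0.000004
UDDDDD: M=158.4000, payoff=22.2100, prob=0.000030
DUDDDD: M=112.4640, payoff=0.0000, prob=0.000030
UUDDDD: M=174.2400, payoff=38.0500, prob=0.000205
DDUDDD: M=102.2400, payoff=0.0000, prob=0.000030
UDUDDD: M=158.4000, payoff=22.2100, prob=0.000205
DUUDDD: M=123.7104, payoff=0.0000, prob=0.000205
UUUDDD: M=191.6640, payoff=55.4740, prob=0.001396
DDDUDD: M=102.2400, payoff=0.0000, prob=0.000030
UDDUDD: M=158.4000, payoff=22.2100, prob=0.000205
DUDUDD: M=112.4640, payoff=0.0000, prob=0.000205
UUDUDD: M=174.2400, payoff=38.0500, prob=0.001396
DDUUDD: M=102.2400, payoff=0.0000, prob=0.000205
UDUUDD: M=158.4000, payoff=22.2100, prob=0.001396
DUUUDD: M=136.0814, payoff=0.0000, prob=0.001396
UUUUDD: M=210.8304, payoff=74.6404, prob=0.009494
DDDDUD: M=102.2400, payoff=0.0000, prob=0.000030
UDDDUD: M=158.4000, payoff=22.2100, prob=0.000205
DUDDUD: M=112.4640, payoff=0.0000, prob=0.000205
UUDDUD: M=174.2400, payoff=38.0500, prob=0.001396
DDUDUD: M=102.2400, payoff=0.0000, prob=0.000205
UDUDUD: M=158.4000, payoff=22.2100, prob=0.001396
DUUDUD: M=123.7104, payoff=0.0000, prob=0.001396
UUUDUD: M=191.6640, payoff=55.4740, prob=0.009494
DDDUUD: M=102.2400, payoff=0.0000, prob=0.000205
UDDUUD: M=158.4000, payoff=22.2100, prob=0.001396
DUDUUD: M=112.4640, payoff=0.0000, prob=0.001396
UUDUUD: M=174.2400, payoff=38.0500, prob=0.009494
DDUUUD: M=102.2400, payoff=0.0000, prob=0.001396
UDUUUD: M=158.4000, payoff=22.2100, prob=0.009494
DUUUUD: M=149.6896, payoff=13.4996, prob=0.009494
UUUUUD: M=231.9134, payoff=95.7234, prob=0.064562
DDDDDU: M=102.2400, payoff=0.0000, prob=0.000030
UDDDDU: M=158.4000, payoff=22.2100, prob=0.000205
DUDDDU: M=112.4640, payoff=0.0000, prob=0.000205
UUDDDU: M=174.2400, payoff=38.0500, prob=0.001396
DDUDDU: M=102.2400, payoff=0.0000, prob=0.000205
UDUDDU: M=158.4000, payoff=22.2100, prob=0.001396
DUUDDU: M=123.7104, payoff=0.0000, prob=0.001396
UUUDDU: M=191.6640, payoff=55.4740, prob=0.009494
DDDUDU: M=102.2400, payoff=0.0000, prob=0.000205
UDDUDU: M=158.4000, payoff=22.2100, prob=0.001396
DUDUDU: M=112.4640, payoff=0.0000, prob=0.001396
UUDUDU: M=174.2400, payoff=38.0500, prob=0.009494
DDUUDU: M=102.2400, payoff=0.0000, prob=0.001396
UDUUDU: M=158.4000, payoff=22.2100, prob=0.009494
DUUUDU: M=136.0814, payoff=0.0000, prob=0.009494
UUUUDU: M=210.8304, payoff=74.6404, prob=0.064562
DDDDUU: M=102.2400, payoff=0.0000, prob=0.000205
UDDDUU: M=158.4000, payoff=22.2100, prob=0.001396
DUDDUU: M=112.4640, payoff=0.0000, prob=0.001396
UUDDUU: M=174.2400, payoff=38.0500, prob=0.009494
DDUDUU: M=102.2400, payoff=0.0000, prob=0.001396
UDUDUU: M=158.4000, payoff=22.2100, prob=0.009494
DUUDUU: M=123.7104, payoff=0.0000, prob=0.009494
UUUDUU: M=191.6640, payoff=55.4740, prob=0.064562
DDDUUU: M=102.2400, payoff=0.0000, prob=0.001396
UDDUUU: M=158.4000, payoff=22.2100, prob=0.009494
DUDUUU: M=112.4640, payoff=0.0000, prob=0.009494
UUDUUU: M=174.2400, payoff=38.0500, prob=0.064562
DDUUUU: M=106.2796, payoff=0.0000, prob=0.009494
UDUUUU: M=164.6585, payoff=28.4685, prob=0.064562
DUUUUU: M=164.6585, payoff=28.4685, prob=0.064562
UUUUUU: M=255.1048, payoff=118.9148, prob=0.439022
Price = Σ prob·payoff / R^6 = 77.186369 / 1.340096 = 57.5977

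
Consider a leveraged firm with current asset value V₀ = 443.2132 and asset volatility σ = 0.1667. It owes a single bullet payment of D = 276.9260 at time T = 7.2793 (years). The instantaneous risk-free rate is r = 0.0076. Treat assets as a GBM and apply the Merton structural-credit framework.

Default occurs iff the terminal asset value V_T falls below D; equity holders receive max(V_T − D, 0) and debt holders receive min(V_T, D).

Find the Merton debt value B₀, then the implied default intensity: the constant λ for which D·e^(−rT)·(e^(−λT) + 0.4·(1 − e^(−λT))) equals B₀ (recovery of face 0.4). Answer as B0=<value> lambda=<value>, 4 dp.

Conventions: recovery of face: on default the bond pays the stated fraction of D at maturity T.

B0=253.0092 lambda=0.0081

Equity is a call on the firm's assets struck at D = 276.9260:
d₁ = [ln(V₀/D) + (r + σ²/2)T] / (σ√T)
   = [ln(443.2132/276.9260) + (0.0076 + 0.5·0.1667²)·7.2793] / (0.1667·√7.2793)
   = [0.470301 + 0.156465] / 0.449760 = 1.393556
d₂ = d₁ − σ√T = 1.393556 − 0.449760 = 0.943796
N(d₁) = 0.918274,  N(d₂) = 0.827363,  e^(−rT) = 0.946180
E₀ = V₀·N(d₁) − D·e^(−rT)·N(d₂)
   = 443.2132·0.918274 − 276.9260·0.946180·0.827363 = 190.204049
B₀ = V₀ − E₀ = 443.2132 − 190.204049 = 253.009151
e^(−λT) = (B₀·e^(rT)/D − 0.4)/(1 − 0.4) = (253.0092·1.056882/276.9260 − 0.4)/0.6 = 0.94267281
λ = −ln(0.94267281)/7.2793 = 0.008110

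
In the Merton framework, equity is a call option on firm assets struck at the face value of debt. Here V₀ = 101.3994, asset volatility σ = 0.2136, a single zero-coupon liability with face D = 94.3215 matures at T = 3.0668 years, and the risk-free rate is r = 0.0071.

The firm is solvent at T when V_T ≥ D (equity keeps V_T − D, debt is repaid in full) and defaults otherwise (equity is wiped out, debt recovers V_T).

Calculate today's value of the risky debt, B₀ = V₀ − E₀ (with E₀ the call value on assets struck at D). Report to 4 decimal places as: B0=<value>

Work the structural quantities from V₀ = 101.3994 against face 94.3215:
d₁ = [ln(V₀/D) + (r + σ²/2)T] / (σ√T)
   = [ln(101.3994/94.3215) + (0.0071 + 0.5·0.2136²)·3.0668] / (0.2136·√3.0668)
   = [0.072358 + 0.091736] / 0.374062 = 0.438680
d₂ = d₁ − σ√T = 0.438680 − 0.374062 = 0.064618
N(d₁) = 0.669553,  N(d₂) = 0.525761,  e^(−rT) = 0.978461
E₀ = V₀·N(d₁) − D·e^(−rT)·N(d₂)
   = 101.3994·0.669553 − 94.3215·0.978461·0.525761 = 19.369883
B₀ = V₀ − E₀ = 101.3994 − 19.369883 = 82.029517

B0=82.0295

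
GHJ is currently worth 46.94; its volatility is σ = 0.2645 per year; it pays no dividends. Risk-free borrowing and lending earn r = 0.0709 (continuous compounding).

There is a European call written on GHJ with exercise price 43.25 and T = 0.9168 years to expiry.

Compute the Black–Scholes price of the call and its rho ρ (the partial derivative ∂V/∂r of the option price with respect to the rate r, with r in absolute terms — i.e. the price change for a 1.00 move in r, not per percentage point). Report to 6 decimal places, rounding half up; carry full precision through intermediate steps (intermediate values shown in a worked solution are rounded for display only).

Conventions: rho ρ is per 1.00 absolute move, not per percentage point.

σ√T = 0.2645·√0.9168 = 0.253258
d₁ = (ln(S/K) + (r+σ²/2)T) / (σ√T) = (ln(46.94/43.25) + (0.0709+0.2645²/2)·0.9168) / 0.253258 = (0.081873 + 0.097071) / 0.253258 = 0.706568
d₂ = d₁ − σ√T = 0.706568 − 0.253258 = 0.453310
e^{−rT} = 0.937066
N(d₁) = 0.760082,  N(d₂) = 0.674837
Call price V = S·N(d₁) − K·e^{−rT}·N(d₂) = 35.678269 − 27.349884 = 8.328385
ρ = K·T·e^{−rT}·N(d₂) = 25.074374

price = 8.328385
ρ = 25.074374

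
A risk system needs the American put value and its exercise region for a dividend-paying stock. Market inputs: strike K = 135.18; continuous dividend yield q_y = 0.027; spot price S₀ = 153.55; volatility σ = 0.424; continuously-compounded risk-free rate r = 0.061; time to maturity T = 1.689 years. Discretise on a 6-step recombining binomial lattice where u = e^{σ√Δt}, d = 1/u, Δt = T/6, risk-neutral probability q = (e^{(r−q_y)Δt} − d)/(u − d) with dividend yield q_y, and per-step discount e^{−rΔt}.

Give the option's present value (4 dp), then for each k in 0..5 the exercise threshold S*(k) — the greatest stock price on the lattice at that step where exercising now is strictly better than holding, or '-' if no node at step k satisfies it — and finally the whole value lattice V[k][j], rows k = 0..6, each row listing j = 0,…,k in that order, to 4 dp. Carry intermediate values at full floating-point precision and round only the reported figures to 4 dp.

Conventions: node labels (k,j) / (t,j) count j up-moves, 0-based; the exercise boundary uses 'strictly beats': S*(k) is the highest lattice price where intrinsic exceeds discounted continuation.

Δt=0.28150, u=1.25227, d=0.79855, q=0.46519, disc=e^(-rΔt)=0.98298
k=6 terminal: V=max(K-S,0) → 95.3641 72.7412 37.2643 0.0000 0.0000 0.0000 0.0000
k=5: j=0 S=49.8604 intr=85.3196 cont=83.3957 V=85.3196[EX]; j=1 S=78.1904 intr=56.9896 cont=55.2802 V=56.9896[EX]; j=2 S=122.6171 intr=12.5629 cont=19.5900 V=19.5900[hold]; j=3 S=192.2864 intr=0.0000 cont=0.0000 V=0.0000[hold]; j=4 S=301.5410 intr=0.0000 cont=0.0000 V=0.0000[hold]; j=5 S=472.8724 intr=0.0000 cont=0.0000 V=0.0000[hold]  S*(5)=78.1904
k=4: j=0 S=62.4388 intr=72.7412 cont=70.9125 V=72.7412[EX]; j=1 S=97.9157 intr=37.2643 cont=38.9176 V=38.9176[hold]; j=2 S=153.5500 intr=0.0000 cont=10.2985 V=10.2985[hold]; j=3 S=240.7950 intr=0.0000 cont=0.0000 V=0.0000[hold]; j=4 S=377.6114 intr=0.0000 cont=0.0000 V=0.0000[hold]  S*(4)=62.4388
k=3: j=0 S=78.1904 intr=56.9896 cont=56.0362 V=56.9896[EX]; j=1 S=122.6171 intr=12.5629 cont=25.1683 V=25.1683[hold]; j=2 S=192.2864 intr=0.0000 cont=5.4140 V=5.4140[hold]; j=3 S=301.5410 intr=0.0000 cont=0.0000 V=0.0000[hold]  S*(3)=78.1904
k=2: j=0 S=97.9157 intr=37.2643 cont=41.4684 V=41.4684[hold]; j=1 S=153.5500 intr=0.0000 cont=15.7067 V=15.7067[hold]; j=2 S=240.7950 intr=0.0000 cont=2.8461 V=2.8461[hold]  S*(2)=-
k=1: j=0 S=122.6171 intr=12.5629 cont=28.9823 V=28.9823[hold]; j=1 S=192.2864 intr=0.0000 cont=9.5585 V=9.5585[hold]  S*(1)=-
k=0: j=0 S=153.5500 intr=0.0000 cont=19.6070 V=19.6070[hold]  S*(0)=-

price = 19.6070
boundary = - - - 78.1904 62.4388 78.1904
tree:
19.6070
28.9823 9.5585
41.4684 15.7067 2.8461
56.9896 25.1683 5.4140 0.0000
72.7412 38.9176 10.2985 0.0000 0.0000
85.3196 56.9896 19.5900 0.0000 0.0000 0.0000
95.3641 72.7412 37.2643 0.0000 0.0000 0.0000 0.0000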